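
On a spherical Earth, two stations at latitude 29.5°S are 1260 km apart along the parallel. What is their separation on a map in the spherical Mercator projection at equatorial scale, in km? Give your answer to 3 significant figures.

Mercator is conformal, so the point scale is isotropic: h = k = sec φ = 1/cos φ.
Along the parallel, k = sec 29.5° = 1/0.8704 = 1.149.
Map distance = 1260 × 1.149 ≈ 1450 km.

1450 km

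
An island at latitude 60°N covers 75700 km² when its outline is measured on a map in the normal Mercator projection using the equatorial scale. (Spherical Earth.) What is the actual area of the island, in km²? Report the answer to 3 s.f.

For Mercator, h = k = sec φ (a conformal cylindrical projection has a single point scale, 1/cos φ).
Areal scale = k² = sec²φ = 1/cos²(60°) = 1/0.5000² = 4.000.
True area = apparent / (areal scale) = 75700 / 4.000 ≈ 18900 km².

18900 km²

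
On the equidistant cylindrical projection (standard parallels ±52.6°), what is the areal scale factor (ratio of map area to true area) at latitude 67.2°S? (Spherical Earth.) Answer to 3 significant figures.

In the equirectangular projection with standard parallel φ₀ = 52.6° (x = Rλ cos φ₀, y = Rφ), meridians are true-scale (h = 1) and the parallel scale is k = cos φ₀ / cos φ.
Areal scale = h·k = 1 × cos φ₀ / cos φ; at 67.2°, h = 1.000, k = 1.567, so h·k = 1.567.

1.57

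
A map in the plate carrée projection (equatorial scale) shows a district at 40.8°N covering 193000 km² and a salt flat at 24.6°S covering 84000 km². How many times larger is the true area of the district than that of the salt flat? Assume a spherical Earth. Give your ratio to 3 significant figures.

Plate carrée has h = 1 and k = sec φ, giving areal scale sec φ; true area = (apparent area) · cos φ.
True area of district: 193000 × cos(40.8°) = 193000 × 0.7570 = 146100 km².
True area of salt flat: 84000 × cos(24.6°) = 84000 × 0.9092 = 76380 km².
Ratio = 146100 / 76380 ≈ 1.91.

1.91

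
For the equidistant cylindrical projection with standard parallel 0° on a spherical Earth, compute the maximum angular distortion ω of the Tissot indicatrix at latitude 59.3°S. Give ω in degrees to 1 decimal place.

37.8°

For the equirectangular projection with φ₀ = 0 (plate carrée), h = 1 along meridians and k = sec φ along parallels.
At 59.3°: h = 1.000, k = 1.959; principal scales a = 1.959, b = 1.000.
sin(ω/2) = (a − b)/(a + b) = 0.9587/2.959 = 0.3240, so ω = 2 arcsin(0.3240) ≈ 37.8°.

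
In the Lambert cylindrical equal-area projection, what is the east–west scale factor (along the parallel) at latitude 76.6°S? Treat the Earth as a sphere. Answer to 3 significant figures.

4.32

The Lambert cylindrical equal-area projection is the cylindrical equal-area projection with its standard parallel at the equator (φ₀ = 0). Cylindrical equal-area (φ₀ = 0°): h = cos φ / cos 0° along meridians, k = cos 0° / cos φ along parallels; h·k = 1.
k = cos 0° / cos 76.6° = 1.000/0.2317 = 4.315.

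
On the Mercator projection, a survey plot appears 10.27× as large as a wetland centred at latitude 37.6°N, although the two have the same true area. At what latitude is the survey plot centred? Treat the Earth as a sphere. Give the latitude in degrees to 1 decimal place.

75.7°

On Mercator, (apparent₁)/(apparent₂) = sec²φ₁ / sec²φ₂ when true areas are equal.
cos²φ₂ / cos²φ₁ = 10.27  ⇒  cos φ₁ = cos 37.6° / √10.27 = 0.7923/3.205 = 0.2472.
φ₁ = arccos(0.2472) ≈ 75.7°.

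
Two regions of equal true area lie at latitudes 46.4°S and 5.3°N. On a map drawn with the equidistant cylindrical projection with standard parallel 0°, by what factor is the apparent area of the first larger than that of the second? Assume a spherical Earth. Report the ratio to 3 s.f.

1.44

In the plate carrée (x = Rλ, y = Rφ), meridians are true-scale (h = 1) and parallels are stretched by k = sec φ.
Areal scale at 46.4°: h·k = 1.000 × 1.450 = 1.450.
Areal scale at 5.3°: h·k = 1.000 × 1.004 = 1.004.
Ratio = 1.450/1.004 ≈ 1.44.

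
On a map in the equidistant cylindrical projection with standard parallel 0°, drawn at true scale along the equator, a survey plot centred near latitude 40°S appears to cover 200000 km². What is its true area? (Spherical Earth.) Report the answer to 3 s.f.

153000 km²

In the plate carrée (x = Rλ, y = Rφ), meridians are true-scale (h = 1) and parallels are stretched by k = sec φ.
Areal scale = h·k = 1 × sec φ; at 40°, h = 1.000, k = 1.305, so h·k = 1.305.
True area = apparent / (areal scale) = 200000 / 1.305 ≈ 153000 km².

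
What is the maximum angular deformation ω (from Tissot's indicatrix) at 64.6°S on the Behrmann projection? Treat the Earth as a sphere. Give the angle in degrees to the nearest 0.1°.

74.6°

Behrmann is a cylindrical equal-area projection with standard parallels at ±30°. A cylindrical equal-area projection with standard parallel φ₀ has meridian scale h = cos φ / cos φ₀ and parallel scale k = cos φ₀ / cos φ (so areas are preserved, h·k = 1).
At 64.6°: h = 0.4953, k = 2.019; principal scales a = 2.019, b = 0.4953.
sin(ω/2) = (a − b)/(a + b) = 1.524/2.514 = 0.6060, so ω = 2 arcsin(0.6060) ≈ 74.6°.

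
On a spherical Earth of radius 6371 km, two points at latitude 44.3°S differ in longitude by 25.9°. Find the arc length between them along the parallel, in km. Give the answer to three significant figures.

2060 km

Arc length along a parallel = R cos φ · Δλ (with Δλ in radians).
= 6371 × cos 44.3° × (25.9° × π/180) = 6371 × 0.7157 × 0.4520 ≈ 2060 km.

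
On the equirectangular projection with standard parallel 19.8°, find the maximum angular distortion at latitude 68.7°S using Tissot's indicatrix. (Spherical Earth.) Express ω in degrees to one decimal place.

The equidistant cylindrical projection with φ₀ = 19.8° has h = 1 (meridians true) and k = cos φ₀ / cos φ along parallels.
At 68.7°: h = 1.000, k = 2.590; principal scales a = 2.590, b = 1.000.
sin(ω/2) = (a − b)/(a + b) = 1.590/3.590 = 0.4429, so ω = 2 arcsin(0.4429) ≈ 52.6°.

52.6°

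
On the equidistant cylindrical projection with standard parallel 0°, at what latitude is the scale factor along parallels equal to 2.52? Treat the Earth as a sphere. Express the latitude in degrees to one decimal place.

Plate carrée: h = 1, k = sec φ along parallels.
sec φ = 2.52  ⇒  cos φ = 0.3968  ⇒  φ ≈ 66.6°.

66.6°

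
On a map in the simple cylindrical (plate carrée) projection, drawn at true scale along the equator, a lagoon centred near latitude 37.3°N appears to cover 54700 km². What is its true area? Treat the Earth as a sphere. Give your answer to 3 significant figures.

43500 km²

In the plate carrée (x = Rλ, y = Rφ), meridians are true-scale (h = 1) and parallels are stretched by k = sec φ.
Areal scale = h·k = 1 × sec φ; at 37.3°, h = 1.000, k = 1.257, so h·k = 1.257.
True area = apparent / (areal scale) = 54700 / 1.257 ≈ 43500 km².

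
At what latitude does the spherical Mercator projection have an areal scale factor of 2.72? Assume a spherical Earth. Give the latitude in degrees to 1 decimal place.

52.7°

Mercator areal scale is sec²φ.
sec²φ = 2.72  ⇒  cos²φ = 0.3676  ⇒  cos φ = 0.6063.
φ = arccos(0.6063) ≈ 52.7°.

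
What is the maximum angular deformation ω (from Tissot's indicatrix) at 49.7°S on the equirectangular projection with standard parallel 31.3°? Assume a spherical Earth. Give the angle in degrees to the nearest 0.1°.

In the equirectangular projection with standard parallel φ₀ = 31.3° (x = Rλ cos φ₀, y = Rφ), meridians are true-scale (h = 1) and the parallel scale is k = cos φ₀ / cos φ.
At 49.7°: h = 1.000, k = 1.321; principal scales a = 1.321, b = 1.000.
sin(ω/2) = (a − b)/(a + b) = 0.3211/2.321 = 0.1383, so ω = 2 arcsin(0.1383) ≈ 15.9°.

15.9°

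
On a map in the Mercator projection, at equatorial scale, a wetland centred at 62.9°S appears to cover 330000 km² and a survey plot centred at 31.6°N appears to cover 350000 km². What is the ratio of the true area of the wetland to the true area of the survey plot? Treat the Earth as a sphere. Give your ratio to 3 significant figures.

Mercator's areal exaggeration is sec²φ; hence true area = (apparent area) · cos²φ.
True area of wetland: 330000 × cos²(62.9°) = 330000 × 0.2075 = 68480 km².
True area of survey plot: 350000 × cos²(31.6°) = 350000 × 0.7254 = 253900 km².
Ratio = 68480 / 253900 ≈ 0.270.

0.270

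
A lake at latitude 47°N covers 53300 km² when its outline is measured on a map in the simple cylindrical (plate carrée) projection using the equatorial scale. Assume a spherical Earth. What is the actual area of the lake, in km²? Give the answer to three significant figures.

36400 km²

In the plate carrée (x = Rλ, y = Rφ), meridians are true-scale (h = 1) and parallels are stretched by k = sec φ.
Areal scale = h·k = 1 × sec φ; at 47°, h = 1.000, k = 1.466, so h·k = 1.466.
True area = apparent / (areal scale) = 53300 / 1.466 ≈ 36400 km².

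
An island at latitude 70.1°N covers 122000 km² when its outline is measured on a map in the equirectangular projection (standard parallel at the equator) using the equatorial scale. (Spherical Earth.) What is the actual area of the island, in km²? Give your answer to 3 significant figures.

41500 km²

For the equirectangular projection with φ₀ = 0 (plate carrée), h = 1 along meridians and k = sec φ along parallels.
Areal scale = h·k = 1 × sec φ; at 70.1°, h = 1.000, k = 2.938, so h·k = 2.938.
True area = apparent / (areal scale) = 122000 / 2.938 ≈ 41500 km².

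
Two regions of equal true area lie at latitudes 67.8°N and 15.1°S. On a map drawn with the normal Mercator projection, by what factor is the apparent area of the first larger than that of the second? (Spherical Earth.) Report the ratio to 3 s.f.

6.53

On Mercator, area is exaggerated by sec²φ = 1/cos²φ.
At 67.8°: sec²(67.8°) = 1/0.3778² = 7.005.
At 15.1°: sec²(15.1°) = 1/0.9655² = 1.073.
Ratio = 7.005/1.073 = cos²(15.1°)/cos²(67.8°) ≈ 6.53.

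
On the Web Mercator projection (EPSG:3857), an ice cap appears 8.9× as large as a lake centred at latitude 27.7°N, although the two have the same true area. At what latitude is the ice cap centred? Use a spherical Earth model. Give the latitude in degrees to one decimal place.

72.7°

Mercator areal scale is sec²φ, so apparent-area ratio = sec²φ₁ / sec²φ₂ = cos²φ₂ / cos²φ₁.
cos²φ₂ / cos²φ₁ = 8.9  ⇒  cos φ₁ = cos 27.7° / √8.9 = 0.8854/2.983 = 0.2968.
φ₁ = arccos(0.2968) ≈ 72.7°.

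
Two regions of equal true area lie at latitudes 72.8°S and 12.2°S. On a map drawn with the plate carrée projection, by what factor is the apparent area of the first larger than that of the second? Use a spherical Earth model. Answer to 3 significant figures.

Plate carrée maps x = Rλ, y = Rφ. The meridian scale is h = 1 and the parallel scale is k = 1/cos φ = sec φ.
Areal scale at 72.8°: h·k = 1.000 × 3.382 = 3.382.
Areal scale at 12.2°: h·k = 1.000 × 1.023 = 1.023.
Ratio = 3.382/1.023 ≈ 3.31.

3.31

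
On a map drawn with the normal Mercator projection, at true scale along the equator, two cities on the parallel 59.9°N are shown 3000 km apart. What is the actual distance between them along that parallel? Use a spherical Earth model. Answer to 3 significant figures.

For Mercator, h = k = sec φ (a conformal cylindrical projection has a single point scale, 1/cos φ).
Along the parallel at 59.9°, map distances are exaggerated by k = sec 59.9° = 1.994.
True distance = 3000 / 1.994 = 3000 × cos 59.9° ≈ 1500 km.

1500 km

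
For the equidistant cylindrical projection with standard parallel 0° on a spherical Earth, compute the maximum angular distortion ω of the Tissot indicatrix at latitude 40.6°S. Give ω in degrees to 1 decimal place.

15.7°

Plate carrée maps x = Rλ, y = Rφ. The meridian scale is h = 1 and the parallel scale is k = 1/cos φ = sec φ.
At 40.6°: h = 1.000, k = 1.317; principal scales a = 1.317, b = 1.000.
sin(ω/2) = (a − b)/(a + b) = 0.3171/2.317 = 0.1368, so ω = 2 arcsin(0.1368) ≈ 15.7°.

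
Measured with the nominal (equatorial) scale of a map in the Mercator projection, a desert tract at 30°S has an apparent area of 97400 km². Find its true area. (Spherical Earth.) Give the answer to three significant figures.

73000 km²

For Mercator, h = k = sec φ (a conformal cylindrical projection has a single point scale, 1/cos φ).
Areal scale = k² = sec²φ = 1/cos²(30°) = 1/0.8660² = 1.333.
True area = apparent / (areal scale) = 97400 / 1.333 ≈ 73000 km².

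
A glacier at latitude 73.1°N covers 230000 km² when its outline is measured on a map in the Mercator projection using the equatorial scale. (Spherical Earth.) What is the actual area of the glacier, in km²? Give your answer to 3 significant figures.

19400 km²

Mercator is conformal, so the point scale is isotropic: h = k = sec φ = 1/cos φ.
Areal scale = k² = sec²φ = 1/cos²(73.1°) = 1/0.2907² = 11.83.
True area = apparent / (areal scale) = 230000 / 11.83 ≈ 19400 km².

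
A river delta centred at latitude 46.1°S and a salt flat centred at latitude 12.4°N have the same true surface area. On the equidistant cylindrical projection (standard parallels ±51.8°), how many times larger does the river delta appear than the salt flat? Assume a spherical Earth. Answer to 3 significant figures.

1.41

In the equirectangular projection with standard parallel φ₀ = 51.8° (x = Rλ cos φ₀, y = Rφ), meridians are true-scale (h = 1) and the parallel scale is k = cos φ₀ / cos φ.
Areal scale at 46.1°: h·k = 1.000 × 0.8918 = 0.8918.
Areal scale at 12.4°: h·k = 1.000 × 0.6332 = 0.6332.
Ratio = 0.8918/0.6332 ≈ 1.41.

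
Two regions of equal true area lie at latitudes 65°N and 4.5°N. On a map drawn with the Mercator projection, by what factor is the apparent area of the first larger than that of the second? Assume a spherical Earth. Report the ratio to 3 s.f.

5.56

Mercator is conformal with k = sec φ, so areal scale = k² = sec²φ.
At 65°: sec²(65°) = 1/0.4226² = 5.599.
At 4.5°: sec²(4.5°) = 1/0.9969² = 1.006.
Ratio = 5.599/1.006 = cos²(4.5°)/cos²(65°) ≈ 5.56.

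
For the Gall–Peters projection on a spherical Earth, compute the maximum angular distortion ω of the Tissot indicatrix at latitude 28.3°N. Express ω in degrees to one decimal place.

24.9°

The Gall–Peters projection is cylindrical equal-area with φ₀ = 45°. For cylindrical equal-area with standard parallel φ₀, h = cos φ / cos φ₀ and k = cos φ₀ / cos φ, so h·k = 1.
At 28.3°: h = 1.245, k = 0.8031; principal scales a = 1.245, b = 0.8031.
sin(ω/2) = (a − b)/(a + b) = 0.4421/2.048 = 0.2158, so ω = 2 arcsin(0.2158) ≈ 24.9°.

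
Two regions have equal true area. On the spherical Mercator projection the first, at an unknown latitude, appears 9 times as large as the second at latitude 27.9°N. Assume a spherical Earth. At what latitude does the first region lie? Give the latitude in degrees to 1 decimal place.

For equal true areas on Mercator, apparent areas scale as sec²φ, so the ratio is cos²φ₂ / cos²φ₁.
cos²φ₂ / cos²φ₁ = 9  ⇒  cos φ₁ = cos 27.9° / √9 = 0.8838/3.000 = 0.2946.
φ₁ = arccos(0.2946) ≈ 72.9°.

72.9°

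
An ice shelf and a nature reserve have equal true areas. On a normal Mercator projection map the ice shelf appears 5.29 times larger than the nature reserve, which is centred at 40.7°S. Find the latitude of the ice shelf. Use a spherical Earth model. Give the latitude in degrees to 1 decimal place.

70.8°

For equal true areas on Mercator, apparent areas scale as sec²φ, so the ratio is cos²φ₂ / cos²φ₁.
cos²φ₂ / cos²φ₁ = 5.29  ⇒  cos φ₁ = cos 40.7° / √5.29 = 0.7581/2.300 = 0.3296.
φ₁ = arccos(0.3296) ≈ 70.8°.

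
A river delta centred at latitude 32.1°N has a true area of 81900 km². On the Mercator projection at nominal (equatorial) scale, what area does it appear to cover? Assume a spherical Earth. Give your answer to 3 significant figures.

114000 km²

The Mercator projection is conformal; its linear scale factor is the same in every direction and equals sec φ = 1/cos φ.
Areal scale = k² = sec²φ = 1/cos²(32.1°) = 1/0.8471² = 1.394.
Apparent area = 81900 × 1.394 ≈ 114000 km².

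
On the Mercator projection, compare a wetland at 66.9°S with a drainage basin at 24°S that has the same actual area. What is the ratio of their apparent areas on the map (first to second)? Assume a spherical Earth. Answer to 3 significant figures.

5.42

On Mercator, area is exaggerated by sec²φ = 1/cos²φ.
At 66.9°: sec²(66.9°) = 1/0.3923² = 6.497.
At 24°: sec²(24°) = 1/0.9135² = 1.198.
Ratio = 6.497/1.198 = cos²(24°)/cos²(66.9°) ≈ 5.42.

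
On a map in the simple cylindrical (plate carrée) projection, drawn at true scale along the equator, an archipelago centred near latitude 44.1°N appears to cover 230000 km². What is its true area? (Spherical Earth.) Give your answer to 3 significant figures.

In the plate carrée (x = Rλ, y = Rφ), meridians are true-scale (h = 1) and parallels are stretched by k = sec φ.
Areal scale = h·k = 1 × sec φ; at 44.1°, h = 1.000, k = 1.393, so h·k = 1.393.
True area = apparent / (areal scale) = 230000 / 1.393 ≈ 165000 km².

165000 km²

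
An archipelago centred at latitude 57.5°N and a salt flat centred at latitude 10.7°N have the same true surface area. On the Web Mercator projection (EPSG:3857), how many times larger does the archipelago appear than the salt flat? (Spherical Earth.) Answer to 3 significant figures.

3.34

Mercator is conformal with k = sec φ, so areal scale = k² = sec²φ.
At 57.5°: sec²(57.5°) = 1/0.5373² = 3.464.
At 10.7°: sec²(10.7°) = 1/0.9826² = 1.036.
Ratio = 3.464/1.036 = cos²(10.7°)/cos²(57.5°) ≈ 3.34.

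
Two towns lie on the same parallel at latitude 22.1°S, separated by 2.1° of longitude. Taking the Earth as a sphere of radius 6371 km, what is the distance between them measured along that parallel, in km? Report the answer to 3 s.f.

Arc length along a parallel = R cos φ · Δλ (with Δλ in radians).
= 6371 × cos 22.1° × (2.1° × π/180) = 6371 × 0.9265 × 0.03665 ≈ 216 km.

216 km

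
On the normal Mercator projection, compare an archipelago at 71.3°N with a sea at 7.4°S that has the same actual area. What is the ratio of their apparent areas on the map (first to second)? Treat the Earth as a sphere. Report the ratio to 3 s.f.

9.57

Mercator is conformal with k = sec φ, so areal scale = k² = sec²φ.
At 71.3°: sec²(71.3°) = 1/0.3206² = 9.728.
At 7.4°: sec²(7.4°) = 1/0.9917² = 1.017.
Ratio = 9.728/1.017 = cos²(7.4°)/cos²(71.3°) ≈ 9.57.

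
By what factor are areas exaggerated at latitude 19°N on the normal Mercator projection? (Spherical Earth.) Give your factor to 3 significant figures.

For Mercator, h = k = sec φ (a conformal cylindrical projection has a single point scale, 1/cos φ).
Areal scale = k² = sec²φ = 1/cos²(19°) = 1/0.9455² = 1.119.

1.12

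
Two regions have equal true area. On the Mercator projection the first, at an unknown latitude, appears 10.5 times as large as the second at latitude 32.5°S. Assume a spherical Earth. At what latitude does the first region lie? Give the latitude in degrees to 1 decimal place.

74.9°

Mercator areal scale is sec²φ, so apparent-area ratio = sec²φ₁ / sec²φ₂ = cos²φ₂ / cos²φ₁.
cos²φ₂ / cos²φ₁ = 10.5  ⇒  cos φ₁ = cos 32.5° / √10.5 = 0.8434/3.240 = 0.2603.
φ₁ = arccos(0.2603) ≈ 74.9°.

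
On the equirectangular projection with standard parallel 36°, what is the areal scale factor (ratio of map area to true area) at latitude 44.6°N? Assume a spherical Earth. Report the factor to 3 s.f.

1.14

The equidistant cylindrical projection with φ₀ = 36° has h = 1 (meridians true) and k = cos φ₀ / cos φ along parallels.
Areal scale = h·k = 1 × cos φ₀ / cos φ; at 44.6°, h = 1.000, k = 1.136, so h·k = 1.136.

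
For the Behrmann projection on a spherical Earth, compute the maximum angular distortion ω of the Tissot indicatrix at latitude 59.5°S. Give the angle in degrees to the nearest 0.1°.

Behrmann is a cylindrical equal-area projection with standard parallels at ±30°. Cylindrical equal-area (φ₀ = 30°): h = cos φ / cos 30° along meridians, k = cos 30° / cos φ along parallels; h·k = 1.
At 59.5°: h = 0.5861, k = 1.706; principal scales a = 1.706, b = 0.5861.
sin(ω/2) = (a − b)/(a + b) = 1.120/2.292 = 0.4887, so ω = 2 arcsin(0.4887) ≈ 58.5°.

58.5°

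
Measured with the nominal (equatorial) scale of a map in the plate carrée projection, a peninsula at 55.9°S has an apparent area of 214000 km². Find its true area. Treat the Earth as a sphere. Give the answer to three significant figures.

For the equirectangular projection with φ₀ = 0 (plate carrée), h = 1 along meridians and k = sec φ along parallels.
Areal scale = h·k = 1 × sec φ; at 55.9°, h = 1.000, k = 1.784, so h·k = 1.784.
True area = apparent / (areal scale) = 214000 / 1.784 ≈ 120000 km².

120000 km²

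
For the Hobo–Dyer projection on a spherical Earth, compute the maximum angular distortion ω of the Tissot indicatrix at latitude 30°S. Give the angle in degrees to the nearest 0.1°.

The Hobo–Dyer projection is cylindrical equal-area with φ₀ = 37.5°. For cylindrical equal-area with standard parallel φ₀, h = cos φ / cos φ₀ and k = cos φ₀ / cos φ, so h·k = 1.
At 30°: h = 1.092, k = 0.9161; principal scales a = 1.092, b = 0.9161.
sin(ω/2) = (a − b)/(a + b) = 0.1755/2.008 = 0.08742, so ω = 2 arcsin(0.08742) ≈ 10.0°.

10.0°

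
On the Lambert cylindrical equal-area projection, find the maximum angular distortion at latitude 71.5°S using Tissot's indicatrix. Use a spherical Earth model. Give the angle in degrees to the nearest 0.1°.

The Lambert cylindrical equal-area projection is the cylindrical equal-area projection with its standard parallel at the equator (φ₀ = 0). A cylindrical equal-area projection with standard parallel φ₀ has meridian scale h = cos φ / cos φ₀ and parallel scale k = cos φ₀ / cos φ (so areas are preserved, h·k = 1).
At 71.5°: h = 0.3173, k = 3.152; principal scales a = 3.152, b = 0.3173.
sin(ω/2) = (a − b)/(a + b) = 2.834/3.469 = 0.8171, so ω = 2 arcsin(0.8171) ≈ 109.6°.

109.6°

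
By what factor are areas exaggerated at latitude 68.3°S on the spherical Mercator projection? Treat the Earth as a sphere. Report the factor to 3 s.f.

Mercator is conformal, so the point scale is isotropic: h = k = sec φ = 1/cos φ.
Areal scale = k² = sec²φ = 1/cos²(68.3°) = 1/0.3697² = 7.315.

7.31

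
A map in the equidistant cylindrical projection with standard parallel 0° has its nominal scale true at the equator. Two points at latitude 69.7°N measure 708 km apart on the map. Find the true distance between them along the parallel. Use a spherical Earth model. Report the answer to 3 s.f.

246 km

For the equirectangular projection with φ₀ = 0 (plate carrée), h = 1 along meridians and k = sec φ along parallels.
Along the parallel at 69.7°, map distances are exaggerated by k = sec 69.7° = 2.882.
True distance = 708 / 2.882 = 708 × cos 69.7° ≈ 246 km.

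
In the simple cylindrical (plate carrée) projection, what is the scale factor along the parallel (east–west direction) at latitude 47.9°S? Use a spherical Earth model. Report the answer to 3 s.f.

1.49

For the equirectangular projection with φ₀ = 0 (plate carrée), h = 1 along meridians and k = sec φ along parallels.
k = 1/cos 47.9° = 1/0.6704 = 1.492.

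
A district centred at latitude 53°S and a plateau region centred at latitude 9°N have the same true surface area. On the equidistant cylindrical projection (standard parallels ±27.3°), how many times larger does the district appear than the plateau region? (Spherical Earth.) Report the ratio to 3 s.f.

1.64

The equidistant cylindrical projection with φ₀ = 27.3° has h = 1 (meridians true) and k = cos φ₀ / cos φ along parallels.
Areal scale at 53°: h·k = 1.000 × 1.477 = 1.477.
Areal scale at 9°: h·k = 1.000 × 0.8997 = 0.8997.
Ratio = 1.477/0.8997 ≈ 1.64.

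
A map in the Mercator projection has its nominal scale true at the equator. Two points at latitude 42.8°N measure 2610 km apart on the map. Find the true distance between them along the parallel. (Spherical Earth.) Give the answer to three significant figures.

1920 km

Mercator is conformal, so the point scale is isotropic: h = k = sec φ = 1/cos φ.
Along the parallel at 42.8°, map distances are exaggerated by k = sec 42.8° = 1.363.
True distance = 2610 / 1.363 = 2610 × cos 42.8° ≈ 1920 km.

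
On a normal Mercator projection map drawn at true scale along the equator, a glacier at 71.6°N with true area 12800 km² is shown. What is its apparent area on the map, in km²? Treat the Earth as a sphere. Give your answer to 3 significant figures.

Mercator is conformal, so the point scale is isotropic: h = k = sec φ = 1/cos φ.
Areal scale = k² = sec²φ = 1/cos²(71.6°) = 1/0.3156² = 10.04.
Apparent area = 12800 × 10.04 ≈ 128000 km².

128000 km²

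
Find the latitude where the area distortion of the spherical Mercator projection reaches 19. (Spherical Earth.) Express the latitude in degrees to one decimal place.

Mercator areal scale is sec²φ.
sec²φ = 19  ⇒  cos²φ = 0.05263  ⇒  cos φ = 0.2294.
φ = arccos(0.2294) ≈ 76.7°.

76.7°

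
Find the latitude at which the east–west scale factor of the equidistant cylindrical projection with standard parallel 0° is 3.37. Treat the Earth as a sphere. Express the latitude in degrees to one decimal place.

Plate carrée: h = 1, k = sec φ along parallels.
sec φ = 3.37  ⇒  cos φ = 0.2967  ⇒  φ ≈ 72.7°.

72.7°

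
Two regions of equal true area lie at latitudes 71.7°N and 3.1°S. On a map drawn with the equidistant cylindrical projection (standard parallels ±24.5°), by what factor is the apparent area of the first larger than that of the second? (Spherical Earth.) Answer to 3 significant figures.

3.18

The equidistant cylindrical projection with φ₀ = 24.5° has h = 1 (meridians true) and k = cos φ₀ / cos φ along parallels.
Areal scale at 71.7°: h·k = 1.000 × 2.898 = 2.898.
Areal scale at 3.1°: h·k = 1.000 × 0.9113 = 0.9113.
Ratio = 2.898/0.9113 ≈ 3.18.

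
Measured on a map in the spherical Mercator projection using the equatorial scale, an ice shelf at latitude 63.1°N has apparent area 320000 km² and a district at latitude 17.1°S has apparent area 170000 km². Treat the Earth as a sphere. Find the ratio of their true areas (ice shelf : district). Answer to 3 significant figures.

Mercator's areal exaggeration is sec²φ; hence true area = (apparent area) · cos²φ.
True area of ice shelf: 320000 × cos²(63.1°) = 320000 × 0.2047 = 65500 km².
True area of district: 170000 × cos²(17.1°) = 170000 × 0.9135 = 155300 km².
Ratio = 65500 / 155300 ≈ 0.422.

0.422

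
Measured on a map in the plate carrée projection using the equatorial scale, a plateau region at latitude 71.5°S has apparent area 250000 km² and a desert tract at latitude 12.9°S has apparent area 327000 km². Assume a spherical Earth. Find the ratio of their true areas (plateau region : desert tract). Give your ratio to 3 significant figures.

On the plate carrée, areal scale = h·k = 1 × sec φ, so true area = apparent × cos φ.
True area of plateau region: 250000 × cos(71.5°) = 250000 × 0.3173 = 79330 km².
True area of desert tract: 327000 × cos(12.9°) = 327000 × 0.9748 = 318700 km².
Ratio = 79330 / 318700 ≈ 0.249.

0.249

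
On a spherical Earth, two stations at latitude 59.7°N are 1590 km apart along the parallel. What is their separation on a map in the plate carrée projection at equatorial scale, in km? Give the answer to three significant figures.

3150 km

For the equirectangular projection with φ₀ = 0 (plate carrée), h = 1 along meridians and k = sec φ along parallels.
Along the parallel, k = sec 59.7° = 1/0.5045 = 1.982.
Map distance = 1590 × 1.982 ≈ 3150 km.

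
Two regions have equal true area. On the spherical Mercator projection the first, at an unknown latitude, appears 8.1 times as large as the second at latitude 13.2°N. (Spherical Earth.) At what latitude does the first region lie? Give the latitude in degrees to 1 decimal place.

For equal true areas on Mercator, apparent areas scale as sec²φ, so the ratio is cos²φ₂ / cos²φ₁.
cos²φ₂ / cos²φ₁ = 8.1  ⇒  cos φ₁ = cos 13.2° / √8.1 = 0.9736/2.846 = 0.3421.
φ₁ = arccos(0.3421) ≈ 70.0°.

70.0°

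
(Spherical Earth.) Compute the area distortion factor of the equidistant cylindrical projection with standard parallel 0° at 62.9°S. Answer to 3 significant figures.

In the plate carrée (x = Rλ, y = Rφ), meridians are true-scale (h = 1) and parallels are stretched by k = sec φ.
Areal scale = h·k = 1 × sec φ; at 62.9°, h = 1.000, k = 2.195, so h·k = 2.195.

2.20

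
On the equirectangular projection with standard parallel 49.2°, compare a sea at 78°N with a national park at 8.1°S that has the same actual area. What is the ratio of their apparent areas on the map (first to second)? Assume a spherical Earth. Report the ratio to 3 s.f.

4.76

With standard parallel φ₀ = 49.2°, the equirectangular projection gives x = Rλ cos φ₀, y = Rφ, so h = 1 and k = cos 49.2° / cos φ.
Areal scale at 78°: h·k = 1.000 × 3.143 = 3.143.
Areal scale at 8.1°: h·k = 1.000 × 0.6600 = 0.6600.
Ratio = 3.143/0.6600 ≈ 4.76.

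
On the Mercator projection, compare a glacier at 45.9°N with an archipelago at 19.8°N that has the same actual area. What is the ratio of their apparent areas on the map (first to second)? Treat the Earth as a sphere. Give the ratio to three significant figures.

1.83

Mercator is conformal with k = sec φ, so areal scale = k² = sec²φ.
At 45.9°: sec²(45.9°) = 1/0.6959² = 2.065.
At 19.8°: sec²(19.8°) = 1/0.9409² = 1.130.
Ratio = 2.065/1.130 = cos²(19.8°)/cos²(45.9°) ≈ 1.83.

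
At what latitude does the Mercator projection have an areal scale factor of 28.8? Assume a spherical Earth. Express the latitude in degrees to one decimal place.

79.3°

Mercator areal scale is sec²φ.
sec²φ = 28.8  ⇒  cos²φ = 0.03472  ⇒  cos φ = 0.1863.
φ = arccos(0.1863) ≈ 79.3°.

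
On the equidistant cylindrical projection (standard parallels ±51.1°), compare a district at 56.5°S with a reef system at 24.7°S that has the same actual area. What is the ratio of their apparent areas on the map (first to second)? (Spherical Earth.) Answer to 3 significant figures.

With standard parallel φ₀ = 51.1°, the equirectangular projection gives x = Rλ cos φ₀, y = Rφ, so h = 1 and k = cos 51.1° / cos φ.
Areal scale at 56.5°: h·k = 1.000 × 1.138 = 1.138.
Areal scale at 24.7°: h·k = 1.000 × 0.6912 = 0.6912.
Ratio = 1.138/0.6912 ≈ 1.65.

1.65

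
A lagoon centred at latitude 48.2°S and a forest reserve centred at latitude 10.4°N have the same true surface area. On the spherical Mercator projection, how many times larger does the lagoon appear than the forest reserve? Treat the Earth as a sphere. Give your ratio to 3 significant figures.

On Mercator, area is exaggerated by sec²φ = 1/cos²φ.
At 48.2°: sec²(48.2°) = 1/0.6665² = 2.251.
At 10.4°: sec²(10.4°) = 1/0.9836² = 1.034.
Ratio = 2.251/1.034 = cos²(10.4°)/cos²(48.2°) ≈ 2.18.

2.18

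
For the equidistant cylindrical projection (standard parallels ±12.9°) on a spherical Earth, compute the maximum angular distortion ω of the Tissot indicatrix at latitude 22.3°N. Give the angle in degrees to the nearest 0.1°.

In the equirectangular projection with standard parallel φ₀ = 12.9° (x = Rλ cos φ₀, y = Rφ), meridians are true-scale (h = 1) and the parallel scale is k = cos φ₀ / cos φ.
At 22.3°: h = 1.000, k = 1.054; principal scales a = 1.054, b = 1.000.
sin(ω/2) = (a − b)/(a + b) = 0.05356/2.054 = 0.02608, so ω = 2 arcsin(0.02608) ≈ 3.0°.

3.0°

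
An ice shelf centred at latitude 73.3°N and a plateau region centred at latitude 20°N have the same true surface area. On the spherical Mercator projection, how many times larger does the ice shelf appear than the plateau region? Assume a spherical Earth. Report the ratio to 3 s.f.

Mercator is conformal with k = sec φ, so areal scale = k² = sec²φ.
At 73.3°: sec²(73.3°) = 1/0.2874² = 12.11.
At 20°: sec²(20°) = 1/0.9397² = 1.132.
Ratio = 12.11/1.132 = cos²(20°)/cos²(73.3°) ≈ 10.7.

10.7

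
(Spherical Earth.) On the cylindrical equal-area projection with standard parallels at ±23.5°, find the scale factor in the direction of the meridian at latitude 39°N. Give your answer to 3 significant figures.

A cylindrical equal-area projection with standard parallel φ₀ has meridian scale h = cos φ / cos φ₀ and parallel scale k = cos φ₀ / cos φ (so areas are preserved, h·k = 1).
h = cos 39° / cos 23.5° = 0.7771/0.9171 = 0.8474.

0.847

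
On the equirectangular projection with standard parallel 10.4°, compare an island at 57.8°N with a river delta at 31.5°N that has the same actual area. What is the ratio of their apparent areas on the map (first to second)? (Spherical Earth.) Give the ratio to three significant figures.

The equidistant cylindrical projection with φ₀ = 10.4° has h = 1 (meridians true) and k = cos φ₀ / cos φ along parallels.
Areal scale at 57.8°: h·k = 1.000 × 1.846 = 1.846.
Areal scale at 31.5°: h·k = 1.000 × 1.154 = 1.154.
Ratio = 1.846/1.154 ≈ 1.60.

1.60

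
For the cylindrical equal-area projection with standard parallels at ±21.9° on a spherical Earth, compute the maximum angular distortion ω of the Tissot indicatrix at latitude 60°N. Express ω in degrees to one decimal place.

A cylindrical equal-area projection with standard parallel φ₀ has meridian scale h = cos φ / cos φ₀ and parallel scale k = cos φ₀ / cos φ (so areas are preserved, h·k = 1).
At 60°: h = 0.5389, k = 1.856; principal scales a = 1.856, b = 0.5389.
sin(ω/2) = (a − b)/(a + b) = 1.317/2.395 = 0.5499, so ω = 2 arcsin(0.5499) ≈ 66.7°.

66.7°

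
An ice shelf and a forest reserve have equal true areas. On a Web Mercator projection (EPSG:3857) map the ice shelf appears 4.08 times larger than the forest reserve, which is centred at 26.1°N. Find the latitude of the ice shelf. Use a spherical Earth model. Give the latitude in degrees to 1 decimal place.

63.6°

For equal true areas on Mercator, apparent areas scale as sec²φ, so the ratio is cos²φ₂ / cos²φ₁.
cos²φ₂ / cos²φ₁ = 4.08  ⇒  cos φ₁ = cos 26.1° / √4.08 = 0.8980/2.020 = 0.4446.
φ₁ = arccos(0.4446) ≈ 63.6°.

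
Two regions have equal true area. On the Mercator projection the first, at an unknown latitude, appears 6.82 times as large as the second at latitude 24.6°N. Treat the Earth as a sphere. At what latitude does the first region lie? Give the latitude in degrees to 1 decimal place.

69.6°

For equal true areas on Mercator, apparent areas scale as sec²φ, so the ratio is cos²φ₂ / cos²φ₁.
cos²φ₂ / cos²φ₁ = 6.82  ⇒  cos φ₁ = cos 24.6° / √6.82 = 0.9092/2.612 = 0.3482.
φ₁ = arccos(0.3482) ≈ 69.6°.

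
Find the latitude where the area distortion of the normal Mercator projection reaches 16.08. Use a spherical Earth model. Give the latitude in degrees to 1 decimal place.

Mercator areal scale is sec²φ.
sec²φ = 16.08  ⇒  cos²φ = 0.06219  ⇒  cos φ = 0.2494.
φ = arccos(0.2494) ≈ 75.6°.

75.6°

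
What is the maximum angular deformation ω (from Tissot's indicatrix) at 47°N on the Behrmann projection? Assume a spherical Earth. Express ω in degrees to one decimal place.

27.1°

The Behrmann projection is cylindrical equal-area with φ₀ = 30°. For cylindrical equal-area with standard parallel φ₀, h = cos φ / cos φ₀ and k = cos φ₀ / cos φ, so h·k = 1.
At 47°: h = 0.7875, k = 1.270; principal scales a = 1.270, b = 0.7875.
sin(ω/2) = (a − b)/(a + b) = 0.4823/2.057 = 0.2344, so ω = 2 arcsin(0.2344) ≈ 27.1°.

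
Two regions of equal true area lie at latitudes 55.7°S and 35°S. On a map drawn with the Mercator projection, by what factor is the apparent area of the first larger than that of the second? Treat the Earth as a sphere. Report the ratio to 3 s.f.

2.11

On Mercator, area is exaggerated by sec²φ = 1/cos²φ.
At 55.7°: sec²(55.7°) = 1/0.5635² = 3.149.
At 35°: sec²(35°) = 1/0.8192² = 1.490.
Ratio = 3.149/1.490 = cos²(35°)/cos²(55.7°) ≈ 2.11.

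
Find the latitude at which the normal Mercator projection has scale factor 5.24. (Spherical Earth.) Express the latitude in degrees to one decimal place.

Mercator scale is k = sec φ = 1/cos φ.
1/cos φ = 5.24  ⇒  cos φ = 0.1908  ⇒  φ = arccos(0.1908) ≈ 79.0°.

79.0°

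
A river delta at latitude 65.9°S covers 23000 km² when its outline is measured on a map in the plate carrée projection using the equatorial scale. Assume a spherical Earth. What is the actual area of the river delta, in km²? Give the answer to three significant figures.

Plate carrée maps x = Rλ, y = Rφ. The meridian scale is h = 1 and the parallel scale is k = 1/cos φ = sec φ.
Areal scale = h·k = 1 × sec φ; at 65.9°, h = 1.000, k = 2.449, so h·k = 2.449.
True area = apparent / (areal scale) = 23000 / 2.449 ≈ 9390 km².

9390 km²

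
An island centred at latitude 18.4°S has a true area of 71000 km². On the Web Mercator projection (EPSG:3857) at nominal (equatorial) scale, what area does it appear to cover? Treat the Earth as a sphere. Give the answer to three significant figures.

78900 km²

The Mercator projection is conformal; its linear scale factor is the same in every direction and equals sec φ = 1/cos φ.
Areal scale = k² = sec²φ = 1/cos²(18.4°) = 1/0.9489² = 1.111.
Apparent area = 71000 × 1.111 ≈ 78900 km².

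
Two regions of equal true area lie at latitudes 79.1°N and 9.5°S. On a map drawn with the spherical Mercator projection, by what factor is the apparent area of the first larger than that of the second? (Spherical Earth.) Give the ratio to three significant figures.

Mercator is conformal with k = sec φ, so areal scale = k² = sec²φ.
At 79.1°: sec²(79.1°) = 1/0.1891² = 27.97.
At 9.5°: sec²(9.5°) = 1/0.9863² = 1.028.
Ratio = 27.97/1.028 = cos²(9.5°)/cos²(79.1°) ≈ 27.2.

27.2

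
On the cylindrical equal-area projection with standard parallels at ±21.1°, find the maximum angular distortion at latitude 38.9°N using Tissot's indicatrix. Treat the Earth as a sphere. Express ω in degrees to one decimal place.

Cylindrical equal-area (φ₀ = 21.1°): h = cos φ / cos 21.1° along meridians, k = cos 21.1° / cos φ along parallels; h·k = 1.
At 38.9°: h = 0.8342, k = 1.199; principal scales a = 1.199, b = 0.8342.
sin(ω/2) = (a − b)/(a + b) = 0.3646/2.033 = 0.1794, so ω = 2 arcsin(0.1794) ≈ 20.7°.

20.7°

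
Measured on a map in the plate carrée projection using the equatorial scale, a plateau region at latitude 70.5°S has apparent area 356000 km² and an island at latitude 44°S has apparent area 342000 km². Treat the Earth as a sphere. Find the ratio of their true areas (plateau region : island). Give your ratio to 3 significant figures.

0.483

On the plate carrée, areal scale = h·k = 1 × sec φ, so true area = apparent × cos φ.
True area of plateau region: 356000 × cos(70.5°) = 356000 × 0.3338 = 118800 km².
True area of island: 342000 × cos(44°) = 342000 × 0.7193 = 246000 km².
Ratio = 118800 / 246000 ≈ 0.483.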